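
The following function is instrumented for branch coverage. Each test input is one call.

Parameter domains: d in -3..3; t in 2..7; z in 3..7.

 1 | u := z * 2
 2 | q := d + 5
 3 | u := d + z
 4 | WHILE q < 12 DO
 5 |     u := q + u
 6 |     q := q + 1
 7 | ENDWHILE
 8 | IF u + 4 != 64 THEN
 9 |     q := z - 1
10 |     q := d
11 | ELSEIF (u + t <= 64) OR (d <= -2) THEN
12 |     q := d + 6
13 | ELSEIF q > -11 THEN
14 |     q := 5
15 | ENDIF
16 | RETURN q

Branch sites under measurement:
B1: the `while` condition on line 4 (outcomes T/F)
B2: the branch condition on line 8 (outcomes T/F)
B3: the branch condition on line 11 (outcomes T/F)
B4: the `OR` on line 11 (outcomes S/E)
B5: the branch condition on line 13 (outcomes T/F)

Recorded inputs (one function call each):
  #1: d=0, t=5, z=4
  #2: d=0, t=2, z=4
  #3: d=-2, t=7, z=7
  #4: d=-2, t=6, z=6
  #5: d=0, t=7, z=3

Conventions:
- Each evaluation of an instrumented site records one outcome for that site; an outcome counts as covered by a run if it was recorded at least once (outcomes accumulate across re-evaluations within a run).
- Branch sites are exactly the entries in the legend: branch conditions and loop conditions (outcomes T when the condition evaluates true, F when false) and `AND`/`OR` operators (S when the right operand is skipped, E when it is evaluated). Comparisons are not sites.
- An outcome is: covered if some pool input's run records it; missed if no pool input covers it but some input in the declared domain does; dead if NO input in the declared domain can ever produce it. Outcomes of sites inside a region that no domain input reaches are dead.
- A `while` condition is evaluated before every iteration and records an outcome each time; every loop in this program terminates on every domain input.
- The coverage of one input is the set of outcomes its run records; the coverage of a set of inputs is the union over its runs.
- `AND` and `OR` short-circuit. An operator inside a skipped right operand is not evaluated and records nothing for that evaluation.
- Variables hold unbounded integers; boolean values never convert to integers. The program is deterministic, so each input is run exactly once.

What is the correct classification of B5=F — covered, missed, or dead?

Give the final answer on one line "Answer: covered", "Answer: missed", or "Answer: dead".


no pool input records B5=F
checking all 210 inputs in the declared domain: B5=F is never recorded -> dead
Answer: dead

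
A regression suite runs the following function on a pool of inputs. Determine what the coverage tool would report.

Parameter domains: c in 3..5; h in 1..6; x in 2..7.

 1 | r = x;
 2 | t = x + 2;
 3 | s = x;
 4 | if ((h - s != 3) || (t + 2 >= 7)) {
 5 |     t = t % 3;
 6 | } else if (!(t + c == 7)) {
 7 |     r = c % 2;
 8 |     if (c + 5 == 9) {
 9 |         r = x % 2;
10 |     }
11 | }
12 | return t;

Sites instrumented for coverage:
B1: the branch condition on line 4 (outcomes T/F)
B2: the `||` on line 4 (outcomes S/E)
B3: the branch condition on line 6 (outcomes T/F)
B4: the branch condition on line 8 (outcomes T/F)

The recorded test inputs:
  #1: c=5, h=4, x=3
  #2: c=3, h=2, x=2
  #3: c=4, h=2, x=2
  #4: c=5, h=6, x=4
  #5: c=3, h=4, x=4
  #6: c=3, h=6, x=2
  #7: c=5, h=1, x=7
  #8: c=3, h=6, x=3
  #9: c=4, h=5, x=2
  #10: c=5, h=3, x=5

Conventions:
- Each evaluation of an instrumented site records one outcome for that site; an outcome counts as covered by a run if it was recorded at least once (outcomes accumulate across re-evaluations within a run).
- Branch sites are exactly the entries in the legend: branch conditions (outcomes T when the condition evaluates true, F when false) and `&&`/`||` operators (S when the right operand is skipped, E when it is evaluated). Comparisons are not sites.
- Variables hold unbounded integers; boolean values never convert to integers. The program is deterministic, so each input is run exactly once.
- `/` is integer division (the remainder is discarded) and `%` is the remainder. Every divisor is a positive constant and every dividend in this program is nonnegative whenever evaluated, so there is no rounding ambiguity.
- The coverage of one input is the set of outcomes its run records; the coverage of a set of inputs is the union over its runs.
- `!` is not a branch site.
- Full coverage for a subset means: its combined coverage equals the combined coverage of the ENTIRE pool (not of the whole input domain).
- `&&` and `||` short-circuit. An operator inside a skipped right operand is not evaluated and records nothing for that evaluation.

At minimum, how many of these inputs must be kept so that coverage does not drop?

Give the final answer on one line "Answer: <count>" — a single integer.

test 1 (c=5, h=4, x=3) fires B2->S, B1->T; hits B1=T, B2=S
test 2 (c=3, h=2, x=2) fires B2->S, B1->T; hits B1=T, B2=S
test 3 (c=4, h=2, x=2) fires B2->S, B1->T; hits B1=T, B2=S
test 4 (c=5, h=6, x=4) fires B2->S, B1->T; hits B1=T, B2=S
test 5 (c=3, h=4, x=4) fires B2->S, B1->T; hits B1=T, B2=S
test 6 (c=3, h=6, x=2) fires B2->S, B1->T; hits B1=T, B2=S
test 7 (c=5, h=1, x=7) fires B2->S, B1->T; hits B1=T, B2=S
test 8 (c=3, h=6, x=3) fires B2->E, B1->T; hits B1=T, B2=E
test 9 (c=4, h=5, x=2) fires B2->E, B1->F, B3->T, B4->T; hits B1=F, B2=E, B3=T, B4=T
test 10 (c=5, h=3, x=5) fires B2->S, B1->T; hits B1=T, B2=S
together the pool reaches 6 outcomes: B1=T, B1=F, B2=S, B2=E, B3=T, B4=T
checked all size-1 subsets: none covers 6 outcomes (max 4/6)
the canonical winner is {1, 9}: size 2, full 6-outcome coverage, earliest index list among size-2 covers

Answer: 2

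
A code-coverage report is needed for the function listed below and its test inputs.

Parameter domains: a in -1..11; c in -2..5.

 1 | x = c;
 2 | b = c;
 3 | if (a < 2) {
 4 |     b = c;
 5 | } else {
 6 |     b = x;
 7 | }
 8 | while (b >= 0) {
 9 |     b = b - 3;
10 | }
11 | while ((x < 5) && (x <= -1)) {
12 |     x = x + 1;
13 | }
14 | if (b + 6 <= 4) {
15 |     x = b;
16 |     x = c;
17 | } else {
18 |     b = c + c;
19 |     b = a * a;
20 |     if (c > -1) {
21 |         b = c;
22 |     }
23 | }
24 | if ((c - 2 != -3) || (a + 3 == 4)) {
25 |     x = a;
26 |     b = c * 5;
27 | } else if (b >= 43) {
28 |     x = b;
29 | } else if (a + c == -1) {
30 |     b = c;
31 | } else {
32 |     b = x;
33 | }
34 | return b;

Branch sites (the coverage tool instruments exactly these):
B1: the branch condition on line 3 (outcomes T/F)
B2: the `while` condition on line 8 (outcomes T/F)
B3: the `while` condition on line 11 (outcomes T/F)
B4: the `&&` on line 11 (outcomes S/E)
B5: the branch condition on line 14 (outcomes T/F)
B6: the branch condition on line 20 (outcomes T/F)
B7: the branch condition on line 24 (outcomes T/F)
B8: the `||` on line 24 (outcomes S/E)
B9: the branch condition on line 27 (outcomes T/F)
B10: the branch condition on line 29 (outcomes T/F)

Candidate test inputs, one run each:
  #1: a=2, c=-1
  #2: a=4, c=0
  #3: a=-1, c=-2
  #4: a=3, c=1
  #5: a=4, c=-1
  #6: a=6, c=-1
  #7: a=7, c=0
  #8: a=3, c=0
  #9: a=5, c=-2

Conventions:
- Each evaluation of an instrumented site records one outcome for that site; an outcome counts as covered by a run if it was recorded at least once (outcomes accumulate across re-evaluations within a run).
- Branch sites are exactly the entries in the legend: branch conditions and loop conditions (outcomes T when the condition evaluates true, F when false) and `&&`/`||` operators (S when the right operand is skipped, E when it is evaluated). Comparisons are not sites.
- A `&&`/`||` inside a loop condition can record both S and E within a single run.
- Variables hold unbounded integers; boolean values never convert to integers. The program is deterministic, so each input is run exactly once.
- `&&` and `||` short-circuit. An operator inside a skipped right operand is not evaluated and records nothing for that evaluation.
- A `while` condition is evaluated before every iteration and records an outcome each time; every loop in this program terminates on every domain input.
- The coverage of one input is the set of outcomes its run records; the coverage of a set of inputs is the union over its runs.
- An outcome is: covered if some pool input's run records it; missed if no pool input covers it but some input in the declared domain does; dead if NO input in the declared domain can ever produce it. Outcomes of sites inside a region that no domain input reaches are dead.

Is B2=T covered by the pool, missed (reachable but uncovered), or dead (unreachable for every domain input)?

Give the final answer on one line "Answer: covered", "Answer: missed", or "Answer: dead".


B2=T is recorded by pool input(s) 2, 4, 7, 8 -> covered
Answer: covered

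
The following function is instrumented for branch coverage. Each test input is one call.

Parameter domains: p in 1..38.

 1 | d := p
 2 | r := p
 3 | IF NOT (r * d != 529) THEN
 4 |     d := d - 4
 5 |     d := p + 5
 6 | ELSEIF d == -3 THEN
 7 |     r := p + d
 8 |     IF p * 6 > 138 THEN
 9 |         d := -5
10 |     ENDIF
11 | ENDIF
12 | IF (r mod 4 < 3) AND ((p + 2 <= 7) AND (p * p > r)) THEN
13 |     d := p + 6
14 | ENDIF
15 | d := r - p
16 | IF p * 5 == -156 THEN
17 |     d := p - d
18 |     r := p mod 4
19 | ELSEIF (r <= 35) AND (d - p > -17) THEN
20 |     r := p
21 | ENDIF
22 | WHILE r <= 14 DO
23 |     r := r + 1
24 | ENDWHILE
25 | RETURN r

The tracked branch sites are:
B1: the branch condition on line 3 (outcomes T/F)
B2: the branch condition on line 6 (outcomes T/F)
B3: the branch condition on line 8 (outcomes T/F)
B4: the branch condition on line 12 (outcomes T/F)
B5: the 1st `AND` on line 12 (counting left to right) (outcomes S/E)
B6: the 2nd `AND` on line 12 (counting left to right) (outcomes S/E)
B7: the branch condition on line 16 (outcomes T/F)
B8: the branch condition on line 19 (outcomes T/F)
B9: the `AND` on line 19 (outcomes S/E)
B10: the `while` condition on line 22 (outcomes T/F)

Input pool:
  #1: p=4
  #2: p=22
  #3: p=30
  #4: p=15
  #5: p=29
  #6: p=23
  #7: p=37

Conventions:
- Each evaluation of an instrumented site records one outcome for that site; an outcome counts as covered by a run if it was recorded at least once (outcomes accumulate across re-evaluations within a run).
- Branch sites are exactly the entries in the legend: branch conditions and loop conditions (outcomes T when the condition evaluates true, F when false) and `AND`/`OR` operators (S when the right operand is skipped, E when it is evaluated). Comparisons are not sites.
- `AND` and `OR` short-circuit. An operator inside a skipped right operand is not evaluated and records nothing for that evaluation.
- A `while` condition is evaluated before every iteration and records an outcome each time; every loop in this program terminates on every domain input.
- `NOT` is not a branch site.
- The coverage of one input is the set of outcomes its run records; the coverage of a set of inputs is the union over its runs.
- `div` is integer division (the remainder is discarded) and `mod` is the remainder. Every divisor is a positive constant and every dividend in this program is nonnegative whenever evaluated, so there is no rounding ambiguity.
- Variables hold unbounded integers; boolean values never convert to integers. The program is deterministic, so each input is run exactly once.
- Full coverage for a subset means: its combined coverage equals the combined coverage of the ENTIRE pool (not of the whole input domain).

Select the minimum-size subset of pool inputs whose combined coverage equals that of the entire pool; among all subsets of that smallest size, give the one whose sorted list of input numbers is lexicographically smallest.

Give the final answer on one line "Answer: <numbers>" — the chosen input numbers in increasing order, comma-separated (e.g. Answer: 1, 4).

#1 (p=4) -> covered: B1=F, B2=F, B4=T, B5=E, B6=E, B7=F, B8=T, B9=E, B10=T, B10=F
#2 (p=22) -> covered: B1=F, B2=F, B4=F, B5=E, B6=S, B7=F, B8=F, B9=E, B10=F
#3 (p=30) -> covered: B1=F, B2=F, B4=F, B5=E, B6=S, B7=F, B8=F, B9=E, B10=F
#4 (p=15) -> covered: B1=F, B2=F, B4=F, B5=S, B7=F, B8=T, B9=E, B10=F
#5 (p=29) -> covered: B1=F, B2=F, B4=F, B5=E, B6=S, B7=F, B8=F, B9=E, B10=F
#6 (p=23) -> covered: B1=T, B4=F, B5=S, B7=F, B8=F, B9=E, B10=F
#7 (p=37) -> covered: B1=F, B2=F, B4=F, B5=E, B6=S, B7=F, B8=F, B9=S, B10=F
the full pool covers 16 outcomes: B1=T, B1=F, B2=F, B4=T, B4=F, B5=S, B5=E, B6=S, B6=E, B7=F, B8=T, B8=F, B9=S, B9=E, B10=T, B10=F
every size-1 subset falls short of the 16 outcomes (best: 10/16)
every size-2 subset falls short of the 16 outcomes (best: 14/16)
inputs {1, 6, 7} (size 3) cover everything; no size-3 subset with a lexicographically smaller index list covers all 16

Answer: 1, 6, 7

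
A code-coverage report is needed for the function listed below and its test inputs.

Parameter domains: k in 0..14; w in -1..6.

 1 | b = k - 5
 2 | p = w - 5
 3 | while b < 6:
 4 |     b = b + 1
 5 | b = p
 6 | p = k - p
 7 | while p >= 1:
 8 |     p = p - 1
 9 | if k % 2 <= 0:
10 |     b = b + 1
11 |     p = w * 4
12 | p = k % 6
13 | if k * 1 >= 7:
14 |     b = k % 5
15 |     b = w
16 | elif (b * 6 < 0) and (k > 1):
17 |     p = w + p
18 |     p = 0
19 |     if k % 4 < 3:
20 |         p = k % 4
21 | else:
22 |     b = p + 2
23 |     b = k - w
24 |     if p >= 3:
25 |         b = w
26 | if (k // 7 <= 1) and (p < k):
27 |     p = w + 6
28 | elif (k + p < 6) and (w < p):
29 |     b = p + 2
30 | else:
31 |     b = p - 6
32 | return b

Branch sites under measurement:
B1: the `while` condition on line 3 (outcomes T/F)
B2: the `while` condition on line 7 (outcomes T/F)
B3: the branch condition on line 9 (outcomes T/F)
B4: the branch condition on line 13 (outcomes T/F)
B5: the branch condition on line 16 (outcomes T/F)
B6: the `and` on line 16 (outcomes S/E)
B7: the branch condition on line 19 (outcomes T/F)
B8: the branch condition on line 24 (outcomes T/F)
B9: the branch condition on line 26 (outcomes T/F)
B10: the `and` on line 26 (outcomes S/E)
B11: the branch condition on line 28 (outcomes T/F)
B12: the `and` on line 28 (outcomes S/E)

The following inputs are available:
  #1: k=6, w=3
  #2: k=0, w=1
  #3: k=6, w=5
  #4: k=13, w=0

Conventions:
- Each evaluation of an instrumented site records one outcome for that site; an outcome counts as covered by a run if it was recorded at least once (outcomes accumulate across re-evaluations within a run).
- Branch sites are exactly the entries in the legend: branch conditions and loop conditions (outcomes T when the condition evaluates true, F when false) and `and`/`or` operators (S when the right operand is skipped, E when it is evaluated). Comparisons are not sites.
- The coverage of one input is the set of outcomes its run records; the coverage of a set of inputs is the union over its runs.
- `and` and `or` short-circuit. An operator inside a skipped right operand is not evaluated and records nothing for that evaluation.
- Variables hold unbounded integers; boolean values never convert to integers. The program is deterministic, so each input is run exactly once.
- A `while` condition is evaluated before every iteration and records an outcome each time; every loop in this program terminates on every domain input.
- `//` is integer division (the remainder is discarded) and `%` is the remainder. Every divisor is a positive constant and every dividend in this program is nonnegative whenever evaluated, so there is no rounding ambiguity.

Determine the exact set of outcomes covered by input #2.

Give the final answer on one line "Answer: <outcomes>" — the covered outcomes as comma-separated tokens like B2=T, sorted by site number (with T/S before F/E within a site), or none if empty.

Simulating input #2 (k=0, w=1) step by step:
  B1->T, B1->T, B1->T, B1->T, B1->T, B1->T, B1->T, B1->T, B1->T, B1->T
  B1->T, B1->F, B2->T, B2->T, B2->T, B2->T, B2->F, B3->T, B4->F, B6->E
  B5->F, B8->F, B10->E, B9->F, B12->E, B11->F
distinct outcomes covered: B1=T, B1=F, B2=T, B2=F, B3=T, B4=F, B5=F, B6=E, B8=F, B9=F, B10=E, B11=F, B12=E

Answer: B1=T, B1=F, B2=T, B2=F, B3=T, B4=F, B5=F, B6=E, B8=F, B9=F, B10=E, B11=F, B12=E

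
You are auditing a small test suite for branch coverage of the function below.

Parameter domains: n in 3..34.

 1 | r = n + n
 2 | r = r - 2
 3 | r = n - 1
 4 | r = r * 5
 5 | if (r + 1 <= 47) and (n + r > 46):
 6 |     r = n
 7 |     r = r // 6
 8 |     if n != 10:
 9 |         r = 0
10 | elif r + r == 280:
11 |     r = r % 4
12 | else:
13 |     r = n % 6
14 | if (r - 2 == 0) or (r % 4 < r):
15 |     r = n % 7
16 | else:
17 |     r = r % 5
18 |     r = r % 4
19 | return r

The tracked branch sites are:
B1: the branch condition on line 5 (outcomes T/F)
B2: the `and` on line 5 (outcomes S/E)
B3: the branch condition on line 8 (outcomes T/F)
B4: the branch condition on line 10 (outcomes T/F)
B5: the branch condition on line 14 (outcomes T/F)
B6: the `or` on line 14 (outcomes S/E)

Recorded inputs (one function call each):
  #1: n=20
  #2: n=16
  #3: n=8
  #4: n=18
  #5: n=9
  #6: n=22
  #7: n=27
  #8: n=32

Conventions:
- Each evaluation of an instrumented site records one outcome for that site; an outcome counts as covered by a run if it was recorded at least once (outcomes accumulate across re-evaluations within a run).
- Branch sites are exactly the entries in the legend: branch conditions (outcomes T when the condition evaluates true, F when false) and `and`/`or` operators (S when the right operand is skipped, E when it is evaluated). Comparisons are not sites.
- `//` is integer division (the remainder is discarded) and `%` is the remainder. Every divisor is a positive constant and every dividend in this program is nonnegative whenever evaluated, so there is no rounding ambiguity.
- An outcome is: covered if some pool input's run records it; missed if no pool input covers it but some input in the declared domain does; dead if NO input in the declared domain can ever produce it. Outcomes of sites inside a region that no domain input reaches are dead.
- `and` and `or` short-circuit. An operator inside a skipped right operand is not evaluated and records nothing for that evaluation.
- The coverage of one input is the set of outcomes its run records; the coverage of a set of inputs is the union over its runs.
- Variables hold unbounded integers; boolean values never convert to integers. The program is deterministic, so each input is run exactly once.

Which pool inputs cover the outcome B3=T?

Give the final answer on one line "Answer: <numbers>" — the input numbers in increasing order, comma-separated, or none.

input #1 (n=20): does not record B3=T
input #2 (n=16): does not record B3=T
input #3 (n=8): does not record B3=T
input #4 (n=18): does not record B3=T
input #5 (n=9): records B3=T
input #6 (n=22): does not record B3=T
input #7 (n=27): does not record B3=T
input #8 (n=32): does not record B3=T

Answer: 5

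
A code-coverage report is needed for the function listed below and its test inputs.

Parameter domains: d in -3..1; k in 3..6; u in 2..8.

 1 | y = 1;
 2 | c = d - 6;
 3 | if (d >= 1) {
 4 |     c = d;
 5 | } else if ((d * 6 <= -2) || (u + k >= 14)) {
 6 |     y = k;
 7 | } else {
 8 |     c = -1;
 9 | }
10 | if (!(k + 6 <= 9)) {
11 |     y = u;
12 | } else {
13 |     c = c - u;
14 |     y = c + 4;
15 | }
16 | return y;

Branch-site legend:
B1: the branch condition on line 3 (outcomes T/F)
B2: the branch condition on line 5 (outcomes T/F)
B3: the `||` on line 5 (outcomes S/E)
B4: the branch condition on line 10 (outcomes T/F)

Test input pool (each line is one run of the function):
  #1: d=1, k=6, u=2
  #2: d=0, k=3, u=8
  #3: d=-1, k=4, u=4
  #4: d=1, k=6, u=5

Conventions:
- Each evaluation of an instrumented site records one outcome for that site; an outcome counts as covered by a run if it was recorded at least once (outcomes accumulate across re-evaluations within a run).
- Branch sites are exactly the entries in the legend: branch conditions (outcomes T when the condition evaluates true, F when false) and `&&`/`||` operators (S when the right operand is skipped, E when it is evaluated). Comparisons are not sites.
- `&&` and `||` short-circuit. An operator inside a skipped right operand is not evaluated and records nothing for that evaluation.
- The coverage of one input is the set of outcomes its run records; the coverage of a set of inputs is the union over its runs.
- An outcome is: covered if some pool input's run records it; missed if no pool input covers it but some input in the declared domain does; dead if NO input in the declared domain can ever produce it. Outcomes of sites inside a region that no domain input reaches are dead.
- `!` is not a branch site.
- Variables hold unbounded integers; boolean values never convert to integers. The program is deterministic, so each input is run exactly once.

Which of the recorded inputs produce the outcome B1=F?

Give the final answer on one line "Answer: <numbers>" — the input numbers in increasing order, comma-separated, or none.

input #1 (d=1, k=6, u=2): does not produce B1=F
input #2 (d=0, k=3, u=8): produces B1=F
input #3 (d=-1, k=4, u=4): produces B1=F
input #4 (d=1, k=6, u=5): does not produce B1=F

Answer: 2, 3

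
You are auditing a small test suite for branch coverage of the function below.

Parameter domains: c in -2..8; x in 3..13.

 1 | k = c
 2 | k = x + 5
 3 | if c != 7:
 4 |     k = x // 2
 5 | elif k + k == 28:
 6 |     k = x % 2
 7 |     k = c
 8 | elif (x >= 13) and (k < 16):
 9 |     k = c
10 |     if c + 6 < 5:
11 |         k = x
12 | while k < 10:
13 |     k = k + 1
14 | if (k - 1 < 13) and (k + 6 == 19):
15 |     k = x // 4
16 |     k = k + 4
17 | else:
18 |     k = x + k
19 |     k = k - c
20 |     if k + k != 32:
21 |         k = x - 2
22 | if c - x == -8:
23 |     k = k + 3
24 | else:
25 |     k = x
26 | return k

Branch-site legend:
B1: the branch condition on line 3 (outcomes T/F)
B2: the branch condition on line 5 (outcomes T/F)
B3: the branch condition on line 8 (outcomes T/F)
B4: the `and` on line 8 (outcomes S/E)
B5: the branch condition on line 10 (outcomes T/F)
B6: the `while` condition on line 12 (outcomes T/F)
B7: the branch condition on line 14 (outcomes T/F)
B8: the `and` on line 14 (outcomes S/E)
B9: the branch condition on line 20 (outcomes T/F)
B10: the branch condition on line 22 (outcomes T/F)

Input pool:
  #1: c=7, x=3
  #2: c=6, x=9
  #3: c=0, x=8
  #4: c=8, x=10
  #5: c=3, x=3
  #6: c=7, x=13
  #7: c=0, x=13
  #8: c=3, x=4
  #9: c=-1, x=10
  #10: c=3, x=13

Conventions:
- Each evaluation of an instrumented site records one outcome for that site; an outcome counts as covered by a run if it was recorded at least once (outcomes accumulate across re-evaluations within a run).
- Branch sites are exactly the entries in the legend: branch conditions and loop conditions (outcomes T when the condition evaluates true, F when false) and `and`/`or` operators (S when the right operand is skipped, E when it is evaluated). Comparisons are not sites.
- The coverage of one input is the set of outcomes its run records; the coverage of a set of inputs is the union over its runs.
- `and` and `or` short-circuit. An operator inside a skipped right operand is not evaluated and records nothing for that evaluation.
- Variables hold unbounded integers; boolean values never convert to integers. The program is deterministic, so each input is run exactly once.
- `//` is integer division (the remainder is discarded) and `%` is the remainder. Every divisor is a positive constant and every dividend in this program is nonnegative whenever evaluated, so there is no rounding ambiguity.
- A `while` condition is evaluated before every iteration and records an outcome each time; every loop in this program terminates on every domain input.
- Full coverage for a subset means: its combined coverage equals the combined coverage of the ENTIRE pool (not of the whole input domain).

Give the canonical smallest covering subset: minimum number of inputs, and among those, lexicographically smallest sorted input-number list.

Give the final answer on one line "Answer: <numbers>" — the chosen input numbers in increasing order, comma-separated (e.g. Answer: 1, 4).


run #1 (c=7, x=3) runs B1->F, B2->F, B4->S, B3->F, B6->T, B6->T, B6->F, B8->E, B7->F, B9->T, B10->F; records B1=F, B2=F, B3=F, B4=S, B6=T, B6=F, B7=F, B8=E, B9=T, B10=F
run #2 (c=6, x=9) runs B1->T, B6->T, B6->T, B6->T, B6->T, B6->T, B6->T, B6->F, B8->E, B7->F, B9->T, B10->F; records B1=T, B6=T, B6=F, B7=F, B8=E, B9=T, B10=F
run #3 (c=0, x=8) runs B1->T, B6->T, B6->T, B6->T, B6->T, B6->T, B6->T, B6->F, B8->E, B7->F, B9->T, B10->T; records B1=T, B6=T, B6=F, B7=F, B8=E, B9=T, B10=T
run #4 (c=8, x=10) runs B1->T, B6->T, B6->T, B6->T, B6->T, B6->T, B6->F, B8->E, B7->F, B9->T, B10->F; records B1=T, B6=T, B6=F, B7=F, B8=E, B9=T, B10=F
run #5 (c=3, x=3) runs B1->T, B6->T, B6->T, B6->T, B6->T, B6->T, B6->T, B6->T, B6->T, B6->T, B6->F, B8->E, B7->F, B9->T, ...; records B1=T, B6=T, B6=F, B7=F, B8=E, B9=T, B10=F
run #6 (c=7, x=13) runs B1->F, B2->F, B4->E, B3->F, B6->F, B8->S, B7->F, B9->T, B10->F; records B1=F, B2=F, B3=F, B4=E, B6=F, B7=F, B8=S, B9=T, B10=F
run #7 (c=0, x=13) runs B1->T, B6->T, B6->T, B6->T, B6->T, B6->F, B8->E, B7->F, B9->T, B10->F; records B1=T, B6=T, B6=F, B7=F, B8=E, B9=T, B10=F
run #8 (c=3, x=4) runs B1->T, B6->T, B6->T, B6->T, B6->T, B6->T, B6->T, B6->T, B6->T, B6->F, B8->E, B7->F, B9->T, B10->F; records B1=T, B6=T, B6=F, B7=F, B8=E, B9=T, B10=F
run #9 (c=-1, x=10) runs B1->T, B6->T, B6->T, B6->T, B6->T, B6->T, B6->F, B8->E, B7->F, B9->T, B10->F; records B1=T, B6=T, B6=F, B7=F, B8=E, B9=T, B10=F
run #10 (c=3, x=13) runs B1->T, B6->T, B6->T, B6->T, B6->T, B6->F, B8->E, B7->F, B9->T, B10->F; records B1=T, B6=T, B6=F, B7=F, B8=E, B9=T, B10=F
together the pool reaches 14 outcomes: B1=T, B1=F, B2=F, B3=F, B4=S, B4=E, B6=T, B6=F, B7=F, B8=S, B8=E, B9=T, B10=T, B10=F
every size-1 subset falls short of the 14 outcomes (best: 10/14)
every size-2 subset falls short of the 14 outcomes (best: 13/14)
size 3: inputs {1, 3, 6} cover all 14 outcomes, and no lexicographically smaller subset of this size does
Answer: 1, 3, 6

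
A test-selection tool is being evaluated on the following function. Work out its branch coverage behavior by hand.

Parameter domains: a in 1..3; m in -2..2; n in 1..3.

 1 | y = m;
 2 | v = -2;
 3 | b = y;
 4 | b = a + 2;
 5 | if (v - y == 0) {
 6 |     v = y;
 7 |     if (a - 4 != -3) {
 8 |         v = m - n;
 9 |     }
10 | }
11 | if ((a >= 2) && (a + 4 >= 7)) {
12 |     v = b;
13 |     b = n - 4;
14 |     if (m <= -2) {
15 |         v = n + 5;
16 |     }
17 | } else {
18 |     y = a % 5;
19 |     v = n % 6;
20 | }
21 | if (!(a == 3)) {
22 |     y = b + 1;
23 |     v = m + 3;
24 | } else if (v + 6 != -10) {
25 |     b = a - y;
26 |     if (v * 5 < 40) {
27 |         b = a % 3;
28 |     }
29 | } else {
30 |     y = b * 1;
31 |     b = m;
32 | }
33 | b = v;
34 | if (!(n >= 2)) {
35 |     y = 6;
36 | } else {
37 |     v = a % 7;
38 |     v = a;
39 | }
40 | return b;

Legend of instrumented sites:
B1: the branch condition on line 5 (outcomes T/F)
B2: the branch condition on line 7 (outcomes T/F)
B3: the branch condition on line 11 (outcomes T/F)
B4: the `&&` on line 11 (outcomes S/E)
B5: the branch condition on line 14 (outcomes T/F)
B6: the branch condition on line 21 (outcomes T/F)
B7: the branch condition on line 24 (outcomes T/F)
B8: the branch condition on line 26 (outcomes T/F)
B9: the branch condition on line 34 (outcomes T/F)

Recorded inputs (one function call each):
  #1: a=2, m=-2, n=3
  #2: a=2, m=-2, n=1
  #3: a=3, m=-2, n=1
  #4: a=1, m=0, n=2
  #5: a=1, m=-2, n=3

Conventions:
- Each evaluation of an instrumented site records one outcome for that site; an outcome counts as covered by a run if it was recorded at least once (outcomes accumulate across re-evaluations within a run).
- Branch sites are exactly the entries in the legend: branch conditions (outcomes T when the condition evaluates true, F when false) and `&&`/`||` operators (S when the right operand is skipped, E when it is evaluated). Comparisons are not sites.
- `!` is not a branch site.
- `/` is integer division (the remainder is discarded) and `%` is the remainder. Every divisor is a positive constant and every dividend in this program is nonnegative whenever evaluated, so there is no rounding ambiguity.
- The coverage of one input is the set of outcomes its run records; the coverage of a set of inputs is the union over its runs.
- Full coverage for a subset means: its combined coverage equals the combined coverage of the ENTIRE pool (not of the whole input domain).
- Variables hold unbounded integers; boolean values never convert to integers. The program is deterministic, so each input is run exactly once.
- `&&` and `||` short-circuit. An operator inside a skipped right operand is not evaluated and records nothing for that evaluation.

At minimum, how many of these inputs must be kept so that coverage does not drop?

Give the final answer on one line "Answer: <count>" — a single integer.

input #1, a=2, m=-2, n=3: events B1->T, B2->T, B4->E, B3->F, B6->T, B9->F; outcomes B1=T, B2=T, B3=F, B4=E, B6=T, B9=F
input #2, a=2, m=-2, n=1: events B1->T, B2->T, B4->E, B3->F, B6->T, B9->T; outcomes B1=T, B2=T, B3=F, B4=E, B6=T, B9=T
input #3, a=3, m=-2, n=1: events B1->T, B2->T, B4->E, B3->T, B5->T, B6->F, B7->T, B8->T, B9->T; outcomes B1=T, B2=T, B3=T, B4=E, B5=T, B6=F, B7=T, B8=T, B9=T
input #4, a=1, m=0, n=2: events B1->F, B4->S, B3->F, B6->T, B9->F; outcomes B1=F, B3=F, B4=S, B6=T, B9=F
input #5, a=1, m=-2, n=3: events B1->T, B2->F, B4->S, B3->F, B6->T, B9->F; outcomes B1=T, B2=F, B3=F, B4=S, B6=T, B9=F
union over all inputs: B1=T, B1=F, B2=T, B2=F, B3=T, B3=F, B4=S, B4=E, B5=T, B6=T, B6=F, B7=T, B8=T, B9=T, B9=F (15 outcomes)
checked all size-1 subsets: none covers 15 outcomes (max 9/15)
checked all size-2 subsets: none covers 15 outcomes (max 14/15)
the canonical winner is {3, 4, 5}: size 3, full 15-outcome coverage, earliest index list among size-3 covers

Answer: 3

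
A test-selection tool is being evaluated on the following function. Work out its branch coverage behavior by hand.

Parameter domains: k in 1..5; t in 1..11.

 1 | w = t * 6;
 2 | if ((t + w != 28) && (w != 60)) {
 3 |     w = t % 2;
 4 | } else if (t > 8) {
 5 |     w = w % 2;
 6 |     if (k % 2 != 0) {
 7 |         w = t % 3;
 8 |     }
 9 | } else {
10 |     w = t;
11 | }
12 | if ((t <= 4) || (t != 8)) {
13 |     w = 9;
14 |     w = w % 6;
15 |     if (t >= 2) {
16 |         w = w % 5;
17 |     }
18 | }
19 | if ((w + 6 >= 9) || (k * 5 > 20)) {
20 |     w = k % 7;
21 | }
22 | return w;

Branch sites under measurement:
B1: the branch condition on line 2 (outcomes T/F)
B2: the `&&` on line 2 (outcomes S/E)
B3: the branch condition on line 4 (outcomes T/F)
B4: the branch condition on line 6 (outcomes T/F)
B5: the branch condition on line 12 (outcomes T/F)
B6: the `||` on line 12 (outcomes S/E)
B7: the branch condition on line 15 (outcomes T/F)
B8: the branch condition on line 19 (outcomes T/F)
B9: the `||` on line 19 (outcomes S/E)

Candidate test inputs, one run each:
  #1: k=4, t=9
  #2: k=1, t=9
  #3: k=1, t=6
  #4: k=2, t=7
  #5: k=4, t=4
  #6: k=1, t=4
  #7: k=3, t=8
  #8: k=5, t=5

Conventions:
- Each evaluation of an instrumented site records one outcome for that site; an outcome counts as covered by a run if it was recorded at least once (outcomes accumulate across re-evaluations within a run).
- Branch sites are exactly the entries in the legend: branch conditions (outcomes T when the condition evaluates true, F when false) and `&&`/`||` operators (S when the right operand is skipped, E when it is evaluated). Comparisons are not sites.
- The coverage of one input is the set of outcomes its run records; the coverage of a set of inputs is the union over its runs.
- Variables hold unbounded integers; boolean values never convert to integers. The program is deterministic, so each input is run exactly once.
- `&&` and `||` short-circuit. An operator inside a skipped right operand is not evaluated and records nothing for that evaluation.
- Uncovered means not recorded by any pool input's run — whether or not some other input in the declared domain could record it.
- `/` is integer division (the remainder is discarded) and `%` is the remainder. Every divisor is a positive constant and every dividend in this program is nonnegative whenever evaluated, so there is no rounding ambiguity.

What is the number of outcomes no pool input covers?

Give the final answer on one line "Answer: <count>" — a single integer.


#1 (k=4, t=9) -> B2->E, B1->T, B6->E, B5->T, B7->T, B9->S, B8->T; covered: B1=T, B2=E, B5=T, B6=E, B7=T, B8=T, B9=S
#2 (k=1, t=9) -> B2->E, B1->T, B6->E, B5->T, B7->T, B9->S, B8->T; covered: B1=T, B2=E, B5=T, B6=E, B7=T, B8=T, B9=S
#3 (k=1, t=6) -> B2->E, B1->T, B6->E, B5->T, B7->T, B9->S, B8->T; covered: B1=T, B2=E, B5=T, B6=E, B7=T, B8=T, B9=S
#4 (k=2, t=7) -> B2->E, B1->T, B6->E, B5->T, B7->T, B9->S, B8->T; covered: B1=T, B2=E, B5=T, B6=E, B7=T, B8=T, B9=S
#5 (k=4, t=4) -> B2->S, B1->F, B3->F, B6->S, B5->T, B7->T, B9->S, B8->T; covered: B1=F, B2=S, B3=F, B5=T, B6=S, B7=T, B8=T, B9=S
#6 (k=1, t=4) -> B2->S, B1->F, B3->F, B6->S, B5->T, B7->T, B9->S, B8->T; covered: B1=F, B2=S, B3=F, B5=T, B6=S, B7=T, B8=T, B9=S
#7 (k=3, t=8) -> B2->E, B1->T, B6->E, B5->F, B9->E, B8->F; covered: B1=T, B2=E, B5=F, B6=E, B8=F, B9=E
#8 (k=5, t=5) -> B2->E, B1->T, B6->E, B5->T, B7->T, B9->S, B8->T; covered: B1=T, B2=E, B5=T, B6=E, B7=T, B8=T, B9=S
union over the pool: B1=T, B1=F, B2=S, B2=E, B3=F, B5=T, B5=F, B6=S, B6=E, B7=T, B8=T, B8=F, B9=S, B9=E
uncovered (4 of 18): B3=T, B4=T, B4=F, B7=F
Answer: 4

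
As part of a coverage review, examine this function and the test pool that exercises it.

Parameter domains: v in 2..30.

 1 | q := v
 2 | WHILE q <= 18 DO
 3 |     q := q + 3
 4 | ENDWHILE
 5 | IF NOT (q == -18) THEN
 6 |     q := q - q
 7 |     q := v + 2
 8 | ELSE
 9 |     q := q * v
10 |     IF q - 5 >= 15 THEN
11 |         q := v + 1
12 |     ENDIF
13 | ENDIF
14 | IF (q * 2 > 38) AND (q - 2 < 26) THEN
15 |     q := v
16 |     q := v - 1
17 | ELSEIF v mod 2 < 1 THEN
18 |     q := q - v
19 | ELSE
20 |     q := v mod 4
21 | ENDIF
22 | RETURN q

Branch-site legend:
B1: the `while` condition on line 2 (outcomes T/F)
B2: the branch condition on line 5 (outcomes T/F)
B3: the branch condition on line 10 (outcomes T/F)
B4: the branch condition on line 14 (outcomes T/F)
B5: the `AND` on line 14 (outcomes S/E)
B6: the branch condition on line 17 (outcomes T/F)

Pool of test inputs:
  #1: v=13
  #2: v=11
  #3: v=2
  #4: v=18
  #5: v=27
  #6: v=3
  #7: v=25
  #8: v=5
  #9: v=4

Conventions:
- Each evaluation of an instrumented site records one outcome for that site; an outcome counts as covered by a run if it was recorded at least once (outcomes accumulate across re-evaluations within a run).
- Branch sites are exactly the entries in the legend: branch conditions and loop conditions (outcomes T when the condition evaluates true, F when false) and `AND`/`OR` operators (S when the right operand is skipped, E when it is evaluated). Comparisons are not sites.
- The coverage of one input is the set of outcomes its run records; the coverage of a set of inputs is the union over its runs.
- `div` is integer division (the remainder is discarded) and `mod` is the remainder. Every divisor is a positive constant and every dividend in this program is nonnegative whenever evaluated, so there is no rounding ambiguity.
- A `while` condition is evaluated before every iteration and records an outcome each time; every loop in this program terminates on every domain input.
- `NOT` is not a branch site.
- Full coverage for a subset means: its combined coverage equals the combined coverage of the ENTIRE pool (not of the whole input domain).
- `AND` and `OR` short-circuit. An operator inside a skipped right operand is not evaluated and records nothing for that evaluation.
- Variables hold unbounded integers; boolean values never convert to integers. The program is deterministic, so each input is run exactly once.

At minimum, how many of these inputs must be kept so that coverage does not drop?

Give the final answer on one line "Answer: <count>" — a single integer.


#1 (v=13) -> B1->T, B1->T, B1->F, B2->T, B5->S, B4->F, B6->F; covered: B1=T, B1=F, B2=T, B4=F, B5=S, B6=F
#2 (v=11) -> B1->T, B1->T, B1->T, B1->F, B2->T, B5->S, B4->F, B6->F; covered: B1=T, B1=F, B2=T, B4=F, B5=S, B6=F
#3 (v=2) -> B1->T, B1->T, B1->T, B1->T, B1->T, B1->T, B1->F, B2->T, B5->S, B4->F, B6->T; covered: B1=T, B1=F, B2=T, B4=F, B5=S, B6=T
#4 (v=18) -> B1->T, B1->F, B2->T, B5->E, B4->T; covered: B1=T, B1=F, B2=T, B4=T, B5=E
#5 (v=27) -> B1->F, B2->T, B5->E, B4->F, B6->F; covered: B1=F, B2=T, B4=F, B5=E, B6=F
#6 (v=3) -> B1->T, B1->T, B1->T, B1->T, B1->T, B1->T, B1->F, B2->T, B5->S, B4->F, B6->F; covered: B1=T, B1=F, B2=T, B4=F, B5=S, B6=F
#7 (v=25) -> B1->F, B2->T, B5->E, B4->T; covered: B1=F, B2=T, B4=T, B5=E
#8 (v=5) -> B1->T, B1->T, B1->T, B1->T, B1->T, B1->F, B2->T, B5->S, B4->F, B6->F; covered: B1=T, B1=F, B2=T, B4=F, B5=S, B6=F
#9 (v=4) -> B1->T, B1->T, B1->T, B1->T, B1->T, B1->F, B2->T, B5->S, B4->F, B6->T; covered: B1=T, B1=F, B2=T, B4=F, B5=S, B6=T
pool-wide coverage (9 outcomes): B1=T, B1=F, B2=T, B4=T, B4=F, B5=S, B5=E, B6=T, B6=F
every size-1 subset falls short of the 9 outcomes (best: 6/9)
every size-2 subset falls short of the 9 outcomes (best: 8/9)
at size 3, {1, 3, 4} reaches all 9 outcomes; every lexicographically earlier size-3 subset fails
Answer: 3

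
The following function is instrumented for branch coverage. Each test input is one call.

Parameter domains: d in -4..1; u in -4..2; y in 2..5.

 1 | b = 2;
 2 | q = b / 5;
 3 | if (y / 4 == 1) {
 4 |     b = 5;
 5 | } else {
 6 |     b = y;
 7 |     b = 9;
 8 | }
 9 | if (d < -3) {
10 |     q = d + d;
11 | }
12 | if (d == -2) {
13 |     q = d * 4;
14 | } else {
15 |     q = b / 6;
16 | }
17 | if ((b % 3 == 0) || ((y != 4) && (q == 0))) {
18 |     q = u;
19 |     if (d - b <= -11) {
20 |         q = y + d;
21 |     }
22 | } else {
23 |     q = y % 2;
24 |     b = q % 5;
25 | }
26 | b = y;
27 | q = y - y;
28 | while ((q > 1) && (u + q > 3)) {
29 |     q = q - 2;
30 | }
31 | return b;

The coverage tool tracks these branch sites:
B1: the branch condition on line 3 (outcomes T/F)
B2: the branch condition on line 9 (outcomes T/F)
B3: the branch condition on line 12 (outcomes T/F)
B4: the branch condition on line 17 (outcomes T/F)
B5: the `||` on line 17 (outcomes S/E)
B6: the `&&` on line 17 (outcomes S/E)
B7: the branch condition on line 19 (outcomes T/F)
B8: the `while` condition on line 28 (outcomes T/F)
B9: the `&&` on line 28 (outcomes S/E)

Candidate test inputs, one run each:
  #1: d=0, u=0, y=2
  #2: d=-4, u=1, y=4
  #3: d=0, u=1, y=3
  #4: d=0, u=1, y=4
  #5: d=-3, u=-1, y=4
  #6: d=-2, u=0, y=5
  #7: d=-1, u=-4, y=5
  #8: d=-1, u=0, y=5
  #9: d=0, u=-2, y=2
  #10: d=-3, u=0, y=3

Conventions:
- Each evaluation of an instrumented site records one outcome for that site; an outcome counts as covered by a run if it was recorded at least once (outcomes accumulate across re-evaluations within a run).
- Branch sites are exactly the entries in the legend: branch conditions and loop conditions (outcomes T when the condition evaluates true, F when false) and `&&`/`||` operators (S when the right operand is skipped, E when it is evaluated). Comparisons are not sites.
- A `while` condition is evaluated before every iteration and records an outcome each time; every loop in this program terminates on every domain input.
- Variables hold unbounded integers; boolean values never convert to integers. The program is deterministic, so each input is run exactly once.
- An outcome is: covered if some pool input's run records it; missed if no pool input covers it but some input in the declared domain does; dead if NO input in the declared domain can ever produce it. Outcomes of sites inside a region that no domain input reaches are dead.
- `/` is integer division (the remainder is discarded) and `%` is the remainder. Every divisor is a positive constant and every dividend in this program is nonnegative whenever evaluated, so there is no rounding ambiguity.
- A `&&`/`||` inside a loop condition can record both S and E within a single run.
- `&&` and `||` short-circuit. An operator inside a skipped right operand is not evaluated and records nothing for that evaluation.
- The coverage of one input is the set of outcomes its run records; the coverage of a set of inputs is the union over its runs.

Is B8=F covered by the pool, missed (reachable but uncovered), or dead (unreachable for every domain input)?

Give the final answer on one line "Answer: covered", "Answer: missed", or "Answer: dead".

B8=F is recorded by pool input(s) 1, 2, 3, 4, 5, 6, 7, 8, 9, 10 -> covered

Answer: covered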